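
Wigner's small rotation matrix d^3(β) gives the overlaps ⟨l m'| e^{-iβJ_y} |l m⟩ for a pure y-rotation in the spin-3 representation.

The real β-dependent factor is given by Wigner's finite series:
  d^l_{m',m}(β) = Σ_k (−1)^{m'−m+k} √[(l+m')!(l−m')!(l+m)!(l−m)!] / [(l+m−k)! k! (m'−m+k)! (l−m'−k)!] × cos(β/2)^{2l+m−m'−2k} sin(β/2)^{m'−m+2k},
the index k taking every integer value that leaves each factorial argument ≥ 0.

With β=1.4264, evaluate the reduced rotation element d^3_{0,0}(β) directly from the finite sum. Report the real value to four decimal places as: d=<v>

d=-0.2084

d^3_{0,0}(β=1.4264) via Wigner's sum:
Half-angle: c=0.756272, s=0.654257. N=√(6·6·6·6)=36.000000
The bounds max(0,m−m')=0 and min(l+m,l−m')=3 give 4 terms
  k=0: (−1)^0·36.0000/(36)·0.7563^6·0.6543^0 = +0.187098
  k=1: (−1)^1·36.0000/(4)·0.7563^4·0.6543^2 = -1.260236
  k=2: (−1)^2·36.0000/(4)·0.7563^2·0.6543^4 = +0.943176
  k=3: (−1)^3·36.0000/(36)·0.7563^0·0.6543^6 = -0.078432
d^3_{0,0}(1.4264) = +0.187098 -1.260236 +0.943176 -0.078432 = -0.208394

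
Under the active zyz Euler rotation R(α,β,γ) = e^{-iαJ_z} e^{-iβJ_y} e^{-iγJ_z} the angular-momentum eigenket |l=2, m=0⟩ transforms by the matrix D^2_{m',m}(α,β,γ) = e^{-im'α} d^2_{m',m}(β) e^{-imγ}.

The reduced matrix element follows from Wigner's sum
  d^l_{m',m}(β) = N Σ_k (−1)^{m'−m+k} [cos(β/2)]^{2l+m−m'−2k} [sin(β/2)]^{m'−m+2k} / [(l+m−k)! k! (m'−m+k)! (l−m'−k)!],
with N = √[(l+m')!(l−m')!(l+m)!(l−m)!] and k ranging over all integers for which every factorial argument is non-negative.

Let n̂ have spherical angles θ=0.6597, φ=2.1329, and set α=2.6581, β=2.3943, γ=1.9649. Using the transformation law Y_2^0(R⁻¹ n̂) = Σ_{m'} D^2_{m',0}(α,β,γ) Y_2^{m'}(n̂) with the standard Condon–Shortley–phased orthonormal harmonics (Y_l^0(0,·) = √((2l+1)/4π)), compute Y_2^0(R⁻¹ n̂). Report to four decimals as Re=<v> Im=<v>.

Re=-0.2699 Im=0.0000

Need the full column D^2_{m',0} for m'=−2..2 at α=2.6581, β=2.3943, γ=1.9649.
cos(β/2)=0.365013, sin(β/2)=0.931003
d^2_{-2,0}: single k=2 term ⇒ +0.282874;  D = +0.160611-0.232856i
d^2_{-1,0}: k∈[1..2] ⇒ +0.110905 -0.721500 = -0.610595;  D = +0.540607-0.283850i
d^2_{0,0}: k∈[0..2] ⇒ +0.017751 -0.461931 +0.751283 = +0.307103;  D = +0.307103+0.000000i
d^2_{1,0}: k∈[0..1] ⇒ -0.110905 +0.721500 = +0.610595;  D = -0.540607-0.283850i
d^2_{2,0}: single k=0 term ⇒ +0.282874;  D = +0.160611+0.232856i
Y_2^{m'}(θ=0.6597,φ=2.1329) and Σ D·Y over m':
  (+0.1606-0.2329i)·(-0.0627+0.1309i)  (+0.5406-0.2838i)·(-0.1994-0.3166i)  (+0.3071+0.0000i)·(+0.2754+0.0000i)  (-0.5406-0.2838i)·(+0.1994-0.3166i)  (+0.1606+0.2329i)·(-0.0627-0.1309i)
Y_2^0(R⁻¹ n̂) = -0.269924+0.000000i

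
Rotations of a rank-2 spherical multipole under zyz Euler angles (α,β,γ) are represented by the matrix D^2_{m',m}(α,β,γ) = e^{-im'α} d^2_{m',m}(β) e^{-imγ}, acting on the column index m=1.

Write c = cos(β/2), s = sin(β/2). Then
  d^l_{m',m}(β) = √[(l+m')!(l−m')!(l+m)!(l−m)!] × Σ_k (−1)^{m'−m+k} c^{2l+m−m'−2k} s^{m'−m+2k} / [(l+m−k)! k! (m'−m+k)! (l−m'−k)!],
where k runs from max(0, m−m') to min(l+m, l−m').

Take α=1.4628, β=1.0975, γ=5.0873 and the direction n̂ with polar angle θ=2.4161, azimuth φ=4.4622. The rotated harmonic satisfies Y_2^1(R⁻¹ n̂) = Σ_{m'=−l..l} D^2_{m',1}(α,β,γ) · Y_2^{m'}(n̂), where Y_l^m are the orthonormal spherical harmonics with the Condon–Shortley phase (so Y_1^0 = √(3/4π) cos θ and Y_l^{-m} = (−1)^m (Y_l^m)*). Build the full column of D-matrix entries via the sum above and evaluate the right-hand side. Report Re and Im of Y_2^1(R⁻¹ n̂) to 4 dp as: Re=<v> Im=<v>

Re=0.0334 Im=0.2685

Need the full column D^2_{m',1} for m'=−2..2 at α=1.4628, β=1.0975, γ=5.0873.
cos(β/2)=0.853177, sin(β/2)=0.521621
d^2_{-2,1}: single k=3 term ⇒ +0.242178;  D = -0.134920-0.201114i
d^2_{-1,1}: k∈[2..3] ⇒ +0.594169 -0.074032 = +0.520137;  D = -0.460659+0.241529i
d^2_{0,1}: k∈[1..2] ⇒ +0.793503 -0.296606 = +0.496897;  D = +0.181958+0.462382i
d^2_{1,1}: k∈[0..1] ⇒ +0.529855 -0.594169 = -0.064314;  D = -0.062037+0.016963i
d^2_{2,1}: single k=0 term ⇒ -0.647892;  D = +0.102529+0.639728i
Y_2^{m'}(θ=2.4161,φ=4.4622) and Σ D·Y over m':
  (-0.1349-0.2011i)·(-0.1492-0.0816i)  (-0.4607+0.2415i)·(+0.0950-0.3716i)  (+0.1820+0.4624i)·(+0.2142+0.0000i)  (-0.0620+0.0170i)·(-0.0950-0.3716i)  (+0.1025+0.6397i)·(-0.1492+0.0816i)
Y_2^1(R⁻¹ n̂) = +0.033414+0.268528i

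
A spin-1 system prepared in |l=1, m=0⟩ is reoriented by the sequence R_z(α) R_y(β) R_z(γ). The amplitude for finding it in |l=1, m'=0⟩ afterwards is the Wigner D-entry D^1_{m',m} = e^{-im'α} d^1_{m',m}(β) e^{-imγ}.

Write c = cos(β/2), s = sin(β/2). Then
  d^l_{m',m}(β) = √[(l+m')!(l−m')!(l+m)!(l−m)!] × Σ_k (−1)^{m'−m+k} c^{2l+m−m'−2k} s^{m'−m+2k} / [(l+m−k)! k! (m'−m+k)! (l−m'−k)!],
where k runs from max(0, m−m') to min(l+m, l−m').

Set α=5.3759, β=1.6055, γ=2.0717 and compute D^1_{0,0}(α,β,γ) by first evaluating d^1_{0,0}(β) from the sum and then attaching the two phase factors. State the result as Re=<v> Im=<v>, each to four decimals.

Re=-0.0347 Im=0.0000

D^1_{0,0}(5.3759,1.6055,2.0717) = e^{-i·0·5.3759}·d^1_{0,0}(1.6055)·e^{-i·0·2.0717}. Compute d first:
Half-angle: c=0.694731, s=0.719269. N=√(1·1·1·1)=1.000000
k: max(0,(0)−(0))=0 … min(1+(0),1−(0))=1
  k=0: (−1)^0·1.0000/(1)·0.6947^2·0.7193^0 = +0.482652
  k=1: (−1)^1·1.0000/(1)·0.6947^0·0.7193^2 = -0.517348
d^1_{0,0}(1.6055) = +0.482652 -0.517348 = -0.034697
Phases: e^{-i·(0)·5.3759}=+1.000000+0.000000i, e^{-i·(0)·2.0717}=+1.000000+0.000000i ⇒ D=-0.034697+0.000000i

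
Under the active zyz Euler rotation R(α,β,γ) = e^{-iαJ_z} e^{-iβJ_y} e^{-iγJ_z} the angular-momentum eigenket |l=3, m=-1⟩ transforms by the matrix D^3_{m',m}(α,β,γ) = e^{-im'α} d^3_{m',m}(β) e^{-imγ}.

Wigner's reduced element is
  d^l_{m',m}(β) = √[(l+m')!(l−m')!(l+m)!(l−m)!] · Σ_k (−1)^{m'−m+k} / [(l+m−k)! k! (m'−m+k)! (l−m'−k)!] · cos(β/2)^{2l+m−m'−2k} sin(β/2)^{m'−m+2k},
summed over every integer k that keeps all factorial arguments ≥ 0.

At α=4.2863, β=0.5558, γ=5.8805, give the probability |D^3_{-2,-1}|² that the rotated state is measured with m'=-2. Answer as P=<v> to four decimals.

P=0.3567

First d^3_{-2,-1}(β=0.5558), then the phase factors e^{-i(-2)α} and e^{-i(-1)γ}:
With c≡cos(β/2)=0.961634 and s≡sin(β/2)=0.274337, N=[1·120·2·24]^{1/2}=75.894664
k: max(0,(-1)−(-2))=1 … min(3+(-1),3−(-2))=2
  k=1: (−1)^0·75.8947/(24)·0.9616^5·0.2743^1 = +0.713399
  k=2: (−1)^1·75.8947/(12)·0.9616^3·0.2743^3 = -0.116121
d^3_{-2,-1}(0.5558) = +0.713399 -0.116121 = +0.597278
|D^3_{-2,-1}|² = |d^3_{-2,-1}(β)|² = (+0.597278)² = 0.356741 (the z-rotation phases have unit modulus)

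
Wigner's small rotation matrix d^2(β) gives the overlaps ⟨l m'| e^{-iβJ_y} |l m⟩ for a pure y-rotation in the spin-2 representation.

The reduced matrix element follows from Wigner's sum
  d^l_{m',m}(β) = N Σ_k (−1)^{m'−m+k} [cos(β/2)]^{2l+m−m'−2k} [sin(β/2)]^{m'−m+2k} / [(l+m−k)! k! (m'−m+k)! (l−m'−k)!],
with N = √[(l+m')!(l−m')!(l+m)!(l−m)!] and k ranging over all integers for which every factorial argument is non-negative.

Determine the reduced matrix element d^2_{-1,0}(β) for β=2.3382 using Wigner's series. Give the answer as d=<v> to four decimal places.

d^2_{-1,0}(β=2.3382) via Wigner's sum:
c=cos(2.3382/2)=0.390980, s=sin(2.3382/2)=0.920399; N=√[1·6·2·2]=4.898979
The bounds max(0,m−m')=1 and min(l+m,l−m')=2 give 2 terms
  k=1: (−1)^0·4.8990/(2)·0.3910^3·0.9204^1 = +0.134746
  k=2: (−1)^1·4.8990/(2)·0.3910^1·0.9204^3 = -0.746722
d^2_{-1,0}(2.3382) = +0.134746 -0.746722 = -0.611976

d=-0.6120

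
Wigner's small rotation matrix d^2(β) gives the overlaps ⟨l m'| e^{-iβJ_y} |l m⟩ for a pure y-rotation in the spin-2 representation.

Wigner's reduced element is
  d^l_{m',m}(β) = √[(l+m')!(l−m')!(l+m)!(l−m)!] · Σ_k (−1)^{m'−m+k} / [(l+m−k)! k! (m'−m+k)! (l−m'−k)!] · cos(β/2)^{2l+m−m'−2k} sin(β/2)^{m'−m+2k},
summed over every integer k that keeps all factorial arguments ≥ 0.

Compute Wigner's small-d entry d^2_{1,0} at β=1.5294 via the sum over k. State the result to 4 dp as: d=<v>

d^2_{1,0}(β=1.5294) via Wigner's sum:
c=cos(1.5294/2)=0.721590, s=sin(1.5294/2)=0.692321; N=√[6·1·2·2]=4.898979
The bounds max(0,m−m')=0 and min(l+m,l−m')=1 give 2 terms
  k=0: (−1)^1·4.8990/(2)·0.7216^3·0.6923^1 = -0.637169
  k=1: (−1)^2·4.8990/(2)·0.7216^1·0.6923^3 = +0.586527
d^2_{1,0}(1.5294) = -0.637169 +0.586527 = -0.050642

d=-0.0506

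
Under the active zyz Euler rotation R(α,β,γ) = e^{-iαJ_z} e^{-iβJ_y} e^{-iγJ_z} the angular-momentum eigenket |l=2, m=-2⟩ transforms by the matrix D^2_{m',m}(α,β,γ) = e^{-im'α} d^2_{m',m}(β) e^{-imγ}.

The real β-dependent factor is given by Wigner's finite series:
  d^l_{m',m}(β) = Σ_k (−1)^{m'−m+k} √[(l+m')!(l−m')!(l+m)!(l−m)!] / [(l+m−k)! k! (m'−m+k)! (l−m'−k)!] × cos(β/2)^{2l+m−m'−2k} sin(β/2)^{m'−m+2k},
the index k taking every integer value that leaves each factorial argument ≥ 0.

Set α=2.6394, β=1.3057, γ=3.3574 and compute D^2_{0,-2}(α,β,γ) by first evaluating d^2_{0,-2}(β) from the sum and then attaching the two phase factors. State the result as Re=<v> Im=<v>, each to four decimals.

Re=0.5180 Im=0.2386

D^2_{0,-2}(2.6394,1.3057,3.3574) = e^{-i·0·2.6394}·d^2_{0,-2}(1.3057)·e^{-i·-2·3.3574}. Compute d first:
With c≡cos(β/2)=0.794356 and s≡sin(β/2)=0.607453, N=[2·2·1·24]^{1/2}=9.797959
Admissible k: 0..0 (factorial args all ≥0)
  k=0: (−1)^2·9.7980/(4)·0.7944^2·0.6075^2 = +0.570336
d^2_{0,-2}(1.3057) = +0.570336
Attach z-rotation phases: D = e^{-i(0)(2.6394)}·(+0.570336)·e^{-i(-2)(3.3574)} = +0.518031+0.238593i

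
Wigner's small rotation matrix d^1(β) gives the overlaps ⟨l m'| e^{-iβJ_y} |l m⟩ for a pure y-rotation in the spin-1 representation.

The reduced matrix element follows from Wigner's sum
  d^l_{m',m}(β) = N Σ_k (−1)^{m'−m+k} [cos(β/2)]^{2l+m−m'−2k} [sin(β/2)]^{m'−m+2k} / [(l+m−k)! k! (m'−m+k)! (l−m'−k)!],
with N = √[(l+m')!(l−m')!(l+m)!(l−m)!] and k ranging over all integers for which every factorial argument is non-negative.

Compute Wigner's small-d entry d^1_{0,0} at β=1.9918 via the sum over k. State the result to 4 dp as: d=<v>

d=-0.4087

d^1_{0,0}(β=1.9918) via Wigner's sum:
Half-angle: c=0.543748, s=0.839249. N=√(1·1·1·1)=1.000000
k∈{0,1} keeps every argument non-negative
  k=0: (−1)^0·1.0000/(1)·0.5437^2·0.8392^0 = +0.295662
  k=1: (−1)^1·1.0000/(1)·0.5437^0·0.8392^2 = -0.704338
d^1_{0,0}(1.9918) = +0.295662 -0.704338 = -0.408677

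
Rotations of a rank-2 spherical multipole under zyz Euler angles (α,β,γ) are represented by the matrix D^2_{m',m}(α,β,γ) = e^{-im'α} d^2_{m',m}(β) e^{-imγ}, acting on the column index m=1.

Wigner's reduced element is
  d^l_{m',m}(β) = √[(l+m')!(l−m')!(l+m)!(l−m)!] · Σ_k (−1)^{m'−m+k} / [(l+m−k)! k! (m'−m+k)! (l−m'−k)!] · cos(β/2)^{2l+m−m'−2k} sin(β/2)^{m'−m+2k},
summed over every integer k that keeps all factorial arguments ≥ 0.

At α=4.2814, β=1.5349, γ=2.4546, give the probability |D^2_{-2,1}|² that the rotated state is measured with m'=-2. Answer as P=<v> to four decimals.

First d^2_{-2,1}(β=1.5349), then the phase factors e^{-i(-2)α} and e^{-i(1)γ}:
c=cos(1.5349/2)=0.719683, s=sin(1.5349/2)=0.694302; N=√[1·24·6·1]=12.000000
Admissible k: 3..3 (factorial args all ≥0)
  k=3: (−1)^0·12.0000/(6)·0.7197^1·0.6943^3 = +0.481745
d^2_{-2,1}(1.5349) = +0.481745
|D^2_{-2,1}|² = |d^2_{-2,1}(β)|² = (+0.481745)² = 0.232078 (the z-rotation phases have unit modulus)

P=0.2321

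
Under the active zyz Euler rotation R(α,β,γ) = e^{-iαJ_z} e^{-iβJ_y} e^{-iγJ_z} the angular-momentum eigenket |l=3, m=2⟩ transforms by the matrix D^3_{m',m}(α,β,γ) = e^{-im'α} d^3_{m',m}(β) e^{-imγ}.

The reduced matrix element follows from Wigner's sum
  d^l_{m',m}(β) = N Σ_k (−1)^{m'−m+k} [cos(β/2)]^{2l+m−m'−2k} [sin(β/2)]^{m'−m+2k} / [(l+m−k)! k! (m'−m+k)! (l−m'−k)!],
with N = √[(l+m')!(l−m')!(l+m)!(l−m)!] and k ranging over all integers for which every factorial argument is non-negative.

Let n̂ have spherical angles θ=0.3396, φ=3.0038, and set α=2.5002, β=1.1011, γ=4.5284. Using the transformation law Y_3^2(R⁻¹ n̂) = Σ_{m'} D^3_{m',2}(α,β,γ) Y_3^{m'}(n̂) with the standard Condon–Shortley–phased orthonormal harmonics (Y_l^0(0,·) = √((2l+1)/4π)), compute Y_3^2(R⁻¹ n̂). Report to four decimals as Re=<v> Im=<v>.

Re=-0.3696 Im=0.0289

Need the full column D^3_{m',2} for m'=−3..3 at α=2.5002, β=1.1011, γ=4.5284.
cos(β/2)=0.852237, sin(β/2)=0.523156
d^3_{-3,2}: single k=5 term ⇒ +0.081807;  D = +0.001194-0.081799i
d^3_{-2,2}: k∈[4..5] ⇒ +0.272029 -0.020502 = +0.251528;  D = -0.153418+0.199322i
d^3_{-1,2}: k∈[3..4] ⇒ +0.560538 -0.105613 = +0.454925;  D = +0.438026-0.122839i
d^3_{0,2}: k∈[2..3] ⇒ +0.790796 -0.297993 = +0.492803;  D = -0.459813-0.177276i
d^3_{1,2}: k∈[1..2] ⇒ +0.743760 -0.560538 = +0.183223;  D = +0.097547+0.155097i
d^3_{2,2}: k∈[0..1] ⇒ +0.383144 -0.721895 = -0.338751;  D = -0.027060+0.337668i
d^3_{3,2}: single k=0 term ⇒ -0.576114;  D = +0.380469-0.432609i
Y_3^{m'}(θ=0.3396,φ=3.0038) and Σ D·Y over m':
  (+0.0012-0.0818i)·(-0.0141-0.0062i)  (-0.1534+0.1993i)·(+0.1029+0.0291i)  (+0.4380-0.1228i)·(-0.3674-0.0509i)  (-0.4598-0.1773i)·(+0.5085+0.0000i)  (+0.0975+0.1551i)·(+0.3674-0.0509i)  (-0.0271+0.3377i)·(+0.1029-0.0291i)  (+0.3805-0.4326i)·(+0.0141-0.0062i)
Y_3^2(R⁻¹ n̂) = -0.369634+0.028932i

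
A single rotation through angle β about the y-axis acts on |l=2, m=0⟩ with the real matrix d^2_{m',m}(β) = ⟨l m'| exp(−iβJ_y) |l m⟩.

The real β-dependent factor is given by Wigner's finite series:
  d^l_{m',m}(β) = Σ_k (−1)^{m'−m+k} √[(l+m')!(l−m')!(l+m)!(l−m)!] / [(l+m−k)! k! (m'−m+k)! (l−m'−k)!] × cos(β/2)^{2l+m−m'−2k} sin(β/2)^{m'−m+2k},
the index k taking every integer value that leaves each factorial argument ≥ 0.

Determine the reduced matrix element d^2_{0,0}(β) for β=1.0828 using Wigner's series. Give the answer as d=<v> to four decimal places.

d=-0.1703

d^2_{0,0}(β=1.0828) via Wigner's sum:
Half-angle: c=0.856988, s=0.515336. N=√(2·2·2·2)=4.000000
The bounds max(0,m−m')=0 and min(l+m,l−m')=2 give 3 terms
  k=0: (−1)^0·4.0000/(4)·0.8570^4·0.5153^0 = +0.539385
  k=1: (−1)^1·4.0000/(1)·0.8570^2·0.5153^2 = -0.780173
  k=2: (−1)^2·4.0000/(4)·0.8570^0·0.5153^4 = +0.070528
d^2_{0,0}(1.0828) = +0.539385 -0.780173 +0.070528 = -0.170260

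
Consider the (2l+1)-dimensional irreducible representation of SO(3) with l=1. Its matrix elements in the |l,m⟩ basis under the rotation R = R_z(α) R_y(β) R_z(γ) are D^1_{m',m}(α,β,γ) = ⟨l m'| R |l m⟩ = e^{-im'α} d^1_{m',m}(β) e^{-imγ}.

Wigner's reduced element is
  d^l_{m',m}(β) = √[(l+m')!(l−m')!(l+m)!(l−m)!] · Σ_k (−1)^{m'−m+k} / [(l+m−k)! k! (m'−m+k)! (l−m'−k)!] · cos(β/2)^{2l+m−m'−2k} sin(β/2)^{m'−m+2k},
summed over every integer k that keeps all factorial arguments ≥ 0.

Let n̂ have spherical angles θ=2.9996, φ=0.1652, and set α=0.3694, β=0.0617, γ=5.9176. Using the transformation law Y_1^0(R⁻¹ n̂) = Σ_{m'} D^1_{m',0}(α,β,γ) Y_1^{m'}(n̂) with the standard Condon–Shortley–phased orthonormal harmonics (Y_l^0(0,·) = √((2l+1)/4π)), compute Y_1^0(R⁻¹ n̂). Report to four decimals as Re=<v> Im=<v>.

Need the full column D^1_{m',0} for m'=−1..1 at α=0.3694, β=0.0617, γ=5.9176.
cos(β/2)=0.999524, sin(β/2)=0.030845
d^1_{-1,0}: single k=1 term ⇒ +0.043601;  D = +0.040660+0.015742i
d^1_{0,0}: k∈[0..1] ⇒ +0.999049 -0.000951 = +0.998097;  D = +0.998097+0.000000i
d^1_{1,0}: single k=0 term ⇒ -0.043601;  D = -0.040660+0.015742i
Y_1^{m'}(θ=2.9996,φ=0.1652) and Σ D·Y over m':
  (+0.0407+0.0157i)·(+0.0482-0.0080i)  (+0.9981+0.0000i)·(-0.4837+0.0000i)  (-0.0407+0.0157i)·(-0.0482-0.0080i)
Y_1^0(R⁻¹ n̂) = -0.478590+0.000000i

Re=-0.4786 Im=0.0000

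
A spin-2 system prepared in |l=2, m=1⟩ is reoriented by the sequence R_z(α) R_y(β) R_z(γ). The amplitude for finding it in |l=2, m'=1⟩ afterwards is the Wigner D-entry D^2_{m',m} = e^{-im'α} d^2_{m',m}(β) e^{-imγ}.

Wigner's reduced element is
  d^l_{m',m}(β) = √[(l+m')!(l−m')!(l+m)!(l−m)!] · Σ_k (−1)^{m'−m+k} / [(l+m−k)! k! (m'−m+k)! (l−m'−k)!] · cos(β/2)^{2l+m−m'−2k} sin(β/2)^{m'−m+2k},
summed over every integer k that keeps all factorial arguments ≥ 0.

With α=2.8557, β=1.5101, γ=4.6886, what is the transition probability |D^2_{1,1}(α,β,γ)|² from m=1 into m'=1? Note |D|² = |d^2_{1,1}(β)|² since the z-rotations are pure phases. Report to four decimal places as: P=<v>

D^2_{1,1}(2.8557,1.5101,4.6886) = e^{-i·1·2.8557}·d^2_{1,1}(1.5101)·e^{-i·1·4.6886}. Compute d first:
With c≡cos(β/2)=0.728237 and s≡sin(β/2)=0.685325, N=[6·1·6·1]^{1/2}=6.000000
Admissible k: 0..1 (factorial args all ≥0)
  k=0: (−1)^0·6.0000/(6)·0.7282^4·0.6853^0 = +0.281249
  k=1: (−1)^1·6.0000/(2)·0.7282^2·0.6853^2 = -0.747240
d^2_{1,1}(1.5101) = +0.281249 -0.747240 = -0.465991
|D^2_{1,1}|² = |d^2_{1,1}(β)|² = (-0.465991)² = 0.217148 (the z-rotation phases have unit modulus)

P=0.2171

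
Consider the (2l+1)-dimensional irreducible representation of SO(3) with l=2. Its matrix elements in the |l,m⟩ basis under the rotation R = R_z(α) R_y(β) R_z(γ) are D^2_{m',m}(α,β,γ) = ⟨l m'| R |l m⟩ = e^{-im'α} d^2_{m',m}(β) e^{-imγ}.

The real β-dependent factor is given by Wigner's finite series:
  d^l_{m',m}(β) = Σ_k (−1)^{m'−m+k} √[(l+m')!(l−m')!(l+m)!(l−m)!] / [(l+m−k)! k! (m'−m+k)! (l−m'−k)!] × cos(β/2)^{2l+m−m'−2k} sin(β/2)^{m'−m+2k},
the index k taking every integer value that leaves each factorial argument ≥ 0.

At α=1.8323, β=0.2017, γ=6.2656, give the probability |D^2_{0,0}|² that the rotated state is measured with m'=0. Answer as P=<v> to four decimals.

Split into d^2_{0,0}(β=0.2017) × two z-phases.
Half-angle: c=0.994919, s=0.100679. N=√(2·2·2·2)=4.000000
k: max(0,(0)−(0))=0 … min(2+(0),2−(0))=2
  k=0: (−1)^0·4.0000/(4)·0.9949^4·0.1007^0 = +0.979830
  k=1: (−1)^1·4.0000/(1)·0.9949^2·0.1007^2 = -0.040134
  k=2: (−1)^2·4.0000/(4)·0.9949^0·0.1007^4 = +0.000103
d^2_{0,0}(0.2017) = +0.979830 -0.040134 +0.000103 = +0.939799
|D^2_{0,0}|² = |d^2_{0,0}(β)|² = (+0.939799)² = 0.883222 (the z-rotation phases have unit modulus)

P=0.8832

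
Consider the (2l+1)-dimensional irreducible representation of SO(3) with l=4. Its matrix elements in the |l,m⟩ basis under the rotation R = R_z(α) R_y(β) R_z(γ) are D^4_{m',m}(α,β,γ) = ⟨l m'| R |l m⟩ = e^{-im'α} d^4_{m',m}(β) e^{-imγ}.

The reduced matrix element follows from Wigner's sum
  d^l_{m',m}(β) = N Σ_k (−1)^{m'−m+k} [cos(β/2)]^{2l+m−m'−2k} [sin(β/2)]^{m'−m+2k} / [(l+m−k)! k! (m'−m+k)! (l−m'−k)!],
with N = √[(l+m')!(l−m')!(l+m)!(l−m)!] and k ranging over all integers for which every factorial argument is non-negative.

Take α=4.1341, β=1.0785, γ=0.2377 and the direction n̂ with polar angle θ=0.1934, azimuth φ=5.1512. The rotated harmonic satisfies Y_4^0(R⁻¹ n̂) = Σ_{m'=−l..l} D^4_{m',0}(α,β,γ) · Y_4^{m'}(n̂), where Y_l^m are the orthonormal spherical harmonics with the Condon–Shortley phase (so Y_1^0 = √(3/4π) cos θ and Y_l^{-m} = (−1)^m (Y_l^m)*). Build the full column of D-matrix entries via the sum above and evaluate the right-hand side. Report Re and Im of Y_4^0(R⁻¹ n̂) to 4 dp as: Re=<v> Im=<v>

Need the full column D^4_{m',0} for m'=−4..4 at α=4.1341, β=1.0785, γ=0.2377.
cos(β/2)=0.858094, sin(β/2)=0.513493
d^4_{-4,0}: single k=4 term ⇒ +0.315374;  D = -0.213201-0.232391i
d^4_{-3,0}: k∈[3..4] ⇒ +0.745317 -0.266894 = +0.478422;  D = +0.471997-0.078143i
d^4_{-2,0}: k∈[2..4] ⇒ +0.998617 -0.953600 +0.128055 = +0.173072;  D = -0.069657+0.158435i
d^4_{-1,0}: k∈[1..4] ⇒ +0.786671 -1.690220 +0.605260 -0.036123 = -0.334412;  D = +0.182787+0.280036i
d^4_{0,0}: k∈[0..4] ⇒ +0.293954 -1.684215 +1.356996 -0.215971 +0.004834 = -0.244402;  D = -0.244402+0.000000i
d^4_{1,0}: k∈[0..3] ⇒ -0.786671 +1.690220 -0.605260 +0.036123 = +0.334412;  D = -0.182787+0.280036i
d^4_{2,0}: k∈[0..2] ⇒ +0.998617 -0.953600 +0.128055 = +0.173072;  D = -0.069657-0.158435i
d^4_{3,0}: k∈[0..1] ⇒ -0.745317 +0.266894 = -0.478422;  D = -0.471997-0.078143i
d^4_{4,0}: single k=0 term ⇒ +0.315374;  D = -0.213201+0.232391i
Y_4^{m'}(θ=0.1934,φ=5.1512) and Σ D·Y over m':
  (-0.2132-0.2324i)·(-0.0001-0.0006i)  (+0.4720-0.0781i)·(-0.0084-0.0022i)  (-0.0697+0.1584i)·(-0.0453+0.0546i)  (+0.1828+0.2800i)·(+0.1418+0.3022i)  (-0.2444+0.0000i)·(+0.6950+0.0000i)  (-0.1828+0.2800i)·(-0.1418+0.3022i)  (-0.0697-0.1584i)·(-0.0453-0.0546i)  (-0.4720-0.0781i)·(+0.0084-0.0022i)  (-0.2132+0.2324i)·(-0.0001+0.0006i)
Y_4^0(R⁻¹ n̂) = -0.306795+0.000000i

Re=-0.3068 Im=0.0000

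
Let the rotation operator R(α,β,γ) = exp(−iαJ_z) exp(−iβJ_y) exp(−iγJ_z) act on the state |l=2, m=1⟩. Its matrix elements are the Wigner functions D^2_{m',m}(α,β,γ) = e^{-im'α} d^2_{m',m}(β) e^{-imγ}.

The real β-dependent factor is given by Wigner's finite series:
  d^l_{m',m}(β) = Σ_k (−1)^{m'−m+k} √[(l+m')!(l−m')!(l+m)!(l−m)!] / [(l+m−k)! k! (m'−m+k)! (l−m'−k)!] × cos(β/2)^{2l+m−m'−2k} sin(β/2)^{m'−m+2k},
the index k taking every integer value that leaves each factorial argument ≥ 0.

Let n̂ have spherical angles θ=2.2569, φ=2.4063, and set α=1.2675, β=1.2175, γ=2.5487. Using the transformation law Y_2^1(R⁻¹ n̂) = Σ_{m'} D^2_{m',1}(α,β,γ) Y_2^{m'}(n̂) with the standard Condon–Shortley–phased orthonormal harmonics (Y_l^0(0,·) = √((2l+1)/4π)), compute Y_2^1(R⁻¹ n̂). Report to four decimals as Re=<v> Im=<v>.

Need the full column D^2_{m',1} for m'=−2..2 at α=1.2675, β=1.2175, γ=2.5487.
cos(β/2)=0.820363, sin(β/2)=0.571842
d^2_{-2,1}: single k=3 term ⇒ +0.306807;  D = +0.306778-0.004203i
d^2_{-1,1}: k∈[2..3] ⇒ +0.660217 -0.106931 = +0.553285;  D = +0.157999-0.530246i
d^2_{0,1}: k∈[1..2] ⇒ +0.773341 -0.375760 = +0.397580;  D = -0.329724-0.222153i
d^2_{1,1}: k∈[0..1] ⇒ +0.452924 -0.660217 = -0.207293;  D = +0.161886-0.129473i
d^2_{2,1}: single k=0 term ⇒ -0.631430;  D = -0.229106-0.588400i
Y_2^{m'}(θ=2.2569,φ=2.4063) and Σ D·Y over m':
  (+0.3068-0.0042i)·(+0.0231+0.2301i)  (+0.1580-0.5302i)·(+0.2808+0.2540i)  (-0.3297-0.2222i)·(+0.0644+0.0000i)  (+0.1619-0.1295i)·(-0.2808+0.2540i)  (-0.2291-0.5884i)·(+0.0231-0.2301i)
Y_2^1(R⁻¹ n̂) = +0.012654+0.063992i

Re=0.0127 Im=0.0640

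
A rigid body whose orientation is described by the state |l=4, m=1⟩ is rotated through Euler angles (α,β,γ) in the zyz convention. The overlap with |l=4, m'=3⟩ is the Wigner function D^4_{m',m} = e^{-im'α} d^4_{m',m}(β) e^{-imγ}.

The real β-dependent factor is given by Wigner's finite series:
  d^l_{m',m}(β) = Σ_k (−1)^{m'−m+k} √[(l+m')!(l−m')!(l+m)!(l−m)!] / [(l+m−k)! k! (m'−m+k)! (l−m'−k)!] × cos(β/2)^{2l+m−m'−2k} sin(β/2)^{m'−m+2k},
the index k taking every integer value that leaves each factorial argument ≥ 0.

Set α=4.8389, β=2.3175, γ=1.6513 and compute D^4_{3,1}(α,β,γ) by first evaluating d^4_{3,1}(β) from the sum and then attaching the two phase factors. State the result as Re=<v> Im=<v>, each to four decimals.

D^4_{3,1}(4.8389,2.3175,1.6513) = e^{-i·3·4.8389}·d^4_{3,1}(2.3175)·e^{-i·1·1.6513}. Compute d first:
With c≡cos(β/2)=0.400485 and s≡sin(β/2)=0.916303, N=[5040·1·120·6]^{1/2}=1904.940944
The bounds max(0,m−m')=0 and min(l+m,l−m')=1 give 2 terms
  k=0: (−1)^2·1904.9409/(240)·0.4005^6·0.9163^2 = +0.027496
  k=1: (−1)^3·1904.9409/(144)·0.4005^4·0.9163^4 = -0.239895
d^4_{3,1}(2.3175) = +0.027496 -0.239895 = -0.212399
D = (-0.370487-0.928838i)·(-0.212399)·(-0.080417-0.996761i) = +0.190318-0.094301i

Re=0.1903 Im=-0.0943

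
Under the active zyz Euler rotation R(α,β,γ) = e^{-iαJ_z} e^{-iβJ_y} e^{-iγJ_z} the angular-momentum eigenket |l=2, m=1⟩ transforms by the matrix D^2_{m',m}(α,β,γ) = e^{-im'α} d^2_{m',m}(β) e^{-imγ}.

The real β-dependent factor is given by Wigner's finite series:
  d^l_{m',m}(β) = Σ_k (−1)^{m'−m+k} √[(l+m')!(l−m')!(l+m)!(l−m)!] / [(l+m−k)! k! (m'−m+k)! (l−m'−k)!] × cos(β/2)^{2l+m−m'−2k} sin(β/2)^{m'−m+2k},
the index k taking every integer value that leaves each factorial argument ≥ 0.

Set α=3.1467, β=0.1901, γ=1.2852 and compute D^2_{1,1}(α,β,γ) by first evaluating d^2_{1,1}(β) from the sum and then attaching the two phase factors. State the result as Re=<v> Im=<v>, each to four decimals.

Split into d^2_{1,1}(β=0.1901) × two z-phases.
c=cos(0.1901/2)=0.995486, s=sin(0.1901/2)=0.094907; N=√[6·1·6·1]=6.000000
k∈{0,1} keeps every argument non-negative
  k=0: (−1)^0·6.0000/(6)·0.9955^4·0.0949^0 = +0.982066
  k=1: (−1)^1·6.0000/(2)·0.9955^2·0.0949^2 = -0.026779
d^2_{1,1}(0.1901) = +0.982066 -0.026779 = +0.955288
D = (-0.999987+0.005107i)·(+0.955288)·(+0.281730-0.959494i) = -0.264448+0.917955i

Re=-0.2644 Im=0.9180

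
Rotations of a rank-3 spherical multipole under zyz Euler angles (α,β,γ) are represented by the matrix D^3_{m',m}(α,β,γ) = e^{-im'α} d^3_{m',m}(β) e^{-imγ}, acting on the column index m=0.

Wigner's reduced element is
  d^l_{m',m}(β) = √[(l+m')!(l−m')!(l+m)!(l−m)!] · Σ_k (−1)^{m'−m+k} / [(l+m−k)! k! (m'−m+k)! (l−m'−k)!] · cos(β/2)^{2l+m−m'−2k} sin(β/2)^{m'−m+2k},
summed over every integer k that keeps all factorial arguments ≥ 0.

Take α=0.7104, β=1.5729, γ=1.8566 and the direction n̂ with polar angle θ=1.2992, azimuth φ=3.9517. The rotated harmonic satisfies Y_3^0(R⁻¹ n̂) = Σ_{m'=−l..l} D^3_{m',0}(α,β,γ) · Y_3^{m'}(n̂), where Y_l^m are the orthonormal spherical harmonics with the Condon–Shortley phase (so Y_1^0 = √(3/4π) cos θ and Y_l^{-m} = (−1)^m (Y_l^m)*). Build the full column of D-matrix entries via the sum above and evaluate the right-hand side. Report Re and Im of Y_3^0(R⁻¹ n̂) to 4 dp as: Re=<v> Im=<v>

Re=-0.5725 Im=0.0000

Need the full column D^3_{m',0} for m'=−3..3 at α=0.7104, β=1.5729, γ=1.8566.
cos(β/2)=0.706363, sin(β/2)=0.707850
d^3_{-3,0}: single k=3 term ⇒ +0.559013;  D = -0.297131+0.473507i
d^3_{-2,0}: k∈[2..3] ⇒ +0.683210 -0.686090 = -0.002881;  D = -0.000430-0.002848i
d^3_{-1,0}: k∈[1..3] ⇒ +0.431192 -1.299029 +0.434835 = -0.433002;  D = -0.328259-0.282377i
d^3_{0,0}: k∈[0..3] ⇒ +0.124213 -1.122628 +1.127362 -0.125791 = +0.003155;  D = +0.003155+0.000000i
d^3_{1,0}: k∈[0..2] ⇒ -0.431192 +1.299029 -0.434835 = +0.433002;  D = +0.328259-0.282377i
d^3_{2,0}: k∈[0..1] ⇒ +0.683210 -0.686090 = -0.002881;  D = -0.000430+0.002848i
d^3_{3,0}: single k=0 term ⇒ -0.559013;  D = +0.297131+0.473507i
Y_3^{m'}(θ=1.2992,φ=3.9517) and Σ D·Y over m':
  (-0.2971+0.4735i)·(+0.2826+0.2435i)  (-0.0004-0.0028i)·(-0.0126-0.2541i)  (-0.3283-0.2824i)·(+0.1374-0.1444i)  (+0.0032+0.0000i)·(-0.2643+0.0000i)  (+0.3283-0.2824i)·(-0.1374-0.1444i)  (-0.0004+0.0028i)·(-0.0126+0.2541i)  (+0.2971+0.4735i)·(-0.2826+0.2435i)
Y_3^0(R⁻¹ n̂) = -0.572521+0.000000i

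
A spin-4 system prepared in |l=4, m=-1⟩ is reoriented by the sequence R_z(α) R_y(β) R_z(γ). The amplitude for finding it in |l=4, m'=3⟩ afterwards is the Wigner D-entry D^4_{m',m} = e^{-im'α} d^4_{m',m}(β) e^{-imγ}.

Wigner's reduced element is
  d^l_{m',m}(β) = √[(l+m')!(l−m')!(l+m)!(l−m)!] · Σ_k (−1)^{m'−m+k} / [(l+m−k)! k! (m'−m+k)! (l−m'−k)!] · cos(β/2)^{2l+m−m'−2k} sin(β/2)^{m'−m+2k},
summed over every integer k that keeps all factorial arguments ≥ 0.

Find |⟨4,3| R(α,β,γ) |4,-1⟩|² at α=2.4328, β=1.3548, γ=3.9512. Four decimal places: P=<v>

P=0.2120

First d^4_{3,-1}(β=1.3548), then the phase factors e^{-i(3)α} and e^{-i(-1)γ}:
With c≡cos(β/2)=0.779205 and s≡sin(β/2)=0.626769, N=[5040·1·6·120]^{1/2}=1904.940944
k∈{0,1} keeps every argument non-negative
  k=0: (−1)^4·1904.9409/(144)·0.7792^4·0.6268^4 = +0.752587
  k=1: (−1)^5·1904.9409/(240)·0.7792^2·0.6268^6 = -0.292159
d^4_{3,-1}(1.3548) = +0.752587 -0.292159 = +0.460427
|D^4_{3,-1}|² = |d^4_{3,-1}(β)|² = (+0.460427)² = 0.211993 (the z-rotation phases have unit modulus)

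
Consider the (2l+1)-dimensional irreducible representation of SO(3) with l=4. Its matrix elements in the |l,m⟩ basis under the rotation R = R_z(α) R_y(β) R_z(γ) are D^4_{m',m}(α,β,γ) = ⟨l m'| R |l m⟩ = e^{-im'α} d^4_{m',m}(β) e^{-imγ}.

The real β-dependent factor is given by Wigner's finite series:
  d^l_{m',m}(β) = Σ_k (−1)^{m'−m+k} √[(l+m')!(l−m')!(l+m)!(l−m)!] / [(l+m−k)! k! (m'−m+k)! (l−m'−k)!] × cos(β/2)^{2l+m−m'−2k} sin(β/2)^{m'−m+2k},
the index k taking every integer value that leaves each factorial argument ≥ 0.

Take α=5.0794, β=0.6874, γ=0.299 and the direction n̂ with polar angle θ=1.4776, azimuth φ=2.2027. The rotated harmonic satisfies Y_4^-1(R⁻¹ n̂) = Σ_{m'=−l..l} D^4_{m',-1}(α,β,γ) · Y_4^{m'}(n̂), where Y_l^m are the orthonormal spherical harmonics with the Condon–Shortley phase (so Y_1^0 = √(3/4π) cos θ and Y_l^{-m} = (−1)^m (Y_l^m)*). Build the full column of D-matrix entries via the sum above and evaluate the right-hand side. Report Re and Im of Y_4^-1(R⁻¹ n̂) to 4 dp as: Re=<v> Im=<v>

Need the full column D^4_{m',-1} for m'=−4..4 at α=5.0794, β=0.6874, γ=0.299.
cos(β/2)=0.941514, sin(β/2)=0.336973
d^4_{-4,-1}: single k=3 term ⇒ +0.211843;  D = -0.041307+0.207777i
d^4_{-3,-1}: k∈[2..3] ⇒ +0.627801 -0.134032 = +0.493769;  D = -0.486588+0.083908i
d^4_{-2,-1}: k∈[1..3] ⇒ +0.937605 -0.600518 +0.051283 = +0.388369;  D = -0.198933-0.333551i
d^4_{-1,-1}: k∈[0..3] ⇒ +0.617469 -1.186432 +0.303955 -0.012978 = -0.277987;  D = -0.171755+0.218579i
d^4_{0,-1}: k∈[0..3] ⇒ -0.988322 +0.759602 -0.097302 +0.002077 = -0.323945;  D = -0.309572-0.095423i
d^4_{1,-1}: k∈[0..3] ⇒ +0.790955 -0.303955 +0.019468 -0.000166 = +0.506301;  D = +0.034408+0.505131i
d^4_{2,-1}: k∈[0..2] ⇒ -0.400345 +0.076924 -0.001971 = -0.325392;  D = +0.295085-0.137130i
d^4_{3,-1}: k∈[0..1] ⇒ +0.134032 -0.010301 = +0.123730;  D = -0.088934-0.086023i
d^4_{4,-1}: single k=0 term ⇒ -0.027136;  D = -0.010611+0.024976i
Y_4^{m'}(θ=1.4776,φ=2.2027) and Σ D·Y over m':
  (-0.0413+0.2078i)·(-0.3555-0.2506i)  (-0.4866+0.0839i)·(+0.1090-0.0367i)  (-0.1989-0.3336i)·(+0.0941-0.2970i)  (-0.1718+0.2186i)·(+0.0761+0.1040i)  (-0.3096-0.0954i)·(+0.2901+0.0000i)  (+0.0344+0.5051i)·(-0.0761+0.1040i)  (+0.2951-0.1371i)·(+0.0941+0.2970i)  (-0.0889-0.0860i)·(-0.1090-0.0367i)  (-0.0106+0.0250i)·(-0.3555+0.2506i)
Y_4^-1(R⁻¹ n̂) = -0.209180+0.003210i

Re=-0.2092 Im=0.0032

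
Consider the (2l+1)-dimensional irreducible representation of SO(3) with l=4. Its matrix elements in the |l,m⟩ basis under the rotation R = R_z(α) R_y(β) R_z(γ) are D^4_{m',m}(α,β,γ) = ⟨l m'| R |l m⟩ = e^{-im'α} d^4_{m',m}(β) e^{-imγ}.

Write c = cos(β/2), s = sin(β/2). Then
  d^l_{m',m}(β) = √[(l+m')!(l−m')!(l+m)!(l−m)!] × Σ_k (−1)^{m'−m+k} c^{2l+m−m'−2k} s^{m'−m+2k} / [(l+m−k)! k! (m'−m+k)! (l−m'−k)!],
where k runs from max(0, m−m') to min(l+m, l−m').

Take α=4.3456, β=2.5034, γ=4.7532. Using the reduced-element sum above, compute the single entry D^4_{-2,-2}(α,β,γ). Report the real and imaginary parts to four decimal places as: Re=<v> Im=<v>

Re=0.0857 Im=-0.0655

Split into d^4_{-2,-2}(β=2.5034) × two z-phases.
With c≡cos(β/2)=0.313709 and s≡sin(β/2)=0.949519, N=[2·720·2·720]^{1/2}=1440.000000
k∈{0,1,2} keeps every argument non-negative
  k=0: (−1)^0·1440.0000/(1440)·0.3137^8·0.9495^0 = +0.000094
  k=1: (−1)^1·1440.0000/(120)·0.3137^6·0.9495^2 = -0.010312
  k=2: (−1)^2·1440.0000/(96)·0.3137^4·0.9495^4 = +0.118090
d^4_{-2,-2}(2.5034) = +0.000094 -0.010312 +0.118090 = +0.107871
Attach z-rotation phases: D = e^{-i(-2)(4.3456)}·(+0.107871)·e^{-i(-2)(4.7532)} = +0.085747-0.065450i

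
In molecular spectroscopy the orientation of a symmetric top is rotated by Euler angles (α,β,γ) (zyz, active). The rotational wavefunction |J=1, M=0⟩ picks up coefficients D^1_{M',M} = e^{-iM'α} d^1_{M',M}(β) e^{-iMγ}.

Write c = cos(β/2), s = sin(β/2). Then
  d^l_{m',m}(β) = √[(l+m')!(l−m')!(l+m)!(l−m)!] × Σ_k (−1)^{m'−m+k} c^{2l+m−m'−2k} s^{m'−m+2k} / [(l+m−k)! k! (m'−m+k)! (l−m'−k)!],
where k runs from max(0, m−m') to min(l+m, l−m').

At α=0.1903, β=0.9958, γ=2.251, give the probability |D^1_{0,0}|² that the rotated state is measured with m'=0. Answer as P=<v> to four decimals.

P=0.2958

D^1_{0,0}(0.1903,0.9958,2.251) = e^{-i·0·0.1903}·d^1_{0,0}(0.9958)·e^{-i·0·2.251}. Compute d first:
c=cos(0.9958/2)=0.878587, s=sin(0.9958/2)=0.477582; N=√[1·1·1·1]=1.000000
k∈{0,1} keeps every argument non-negative
  k=0: (−1)^0·1.0000/(1)·0.8786^2·0.4776^0 = +0.771916
  k=1: (−1)^1·1.0000/(1)·0.8786^0·0.4776^2 = -0.228084
d^1_{0,0}(0.9958) = +0.771916 -0.228084 = +0.543832
|D^1_{0,0}|² = |d^1_{0,0}(β)|² = (+0.543832)² = 0.295753 (the z-rotation phases have unit modulus)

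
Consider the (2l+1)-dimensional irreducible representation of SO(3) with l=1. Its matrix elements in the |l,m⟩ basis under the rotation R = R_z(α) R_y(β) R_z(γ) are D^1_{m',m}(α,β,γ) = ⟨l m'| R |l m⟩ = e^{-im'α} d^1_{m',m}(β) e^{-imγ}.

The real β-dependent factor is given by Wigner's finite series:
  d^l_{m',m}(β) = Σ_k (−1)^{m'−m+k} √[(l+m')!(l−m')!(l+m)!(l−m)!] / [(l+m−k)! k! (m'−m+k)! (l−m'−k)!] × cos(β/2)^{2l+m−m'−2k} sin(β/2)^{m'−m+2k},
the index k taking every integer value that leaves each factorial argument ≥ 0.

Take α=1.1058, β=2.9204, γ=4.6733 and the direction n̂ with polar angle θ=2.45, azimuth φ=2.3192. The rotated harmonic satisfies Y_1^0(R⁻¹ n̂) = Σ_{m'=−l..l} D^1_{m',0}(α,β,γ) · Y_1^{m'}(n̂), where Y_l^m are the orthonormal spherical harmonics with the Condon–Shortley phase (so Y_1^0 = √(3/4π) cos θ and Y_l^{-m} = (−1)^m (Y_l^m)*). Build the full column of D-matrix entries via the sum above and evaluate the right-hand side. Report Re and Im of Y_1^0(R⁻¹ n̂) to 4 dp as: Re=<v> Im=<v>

Need the full column D^1_{m',0} for m'=−1..1 at α=1.1058, β=2.9204, γ=4.6733.
cos(β/2)=0.110371, sin(β/2)=0.993890
d^1_{-1,0}: single k=1 term ⇒ +0.155135;  D = +0.069565+0.138663i
d^1_{0,0}: k∈[0..1] ⇒ +0.012182 -0.987818 = -0.975636;  D = -0.975636+0.000000i
d^1_{1,0}: single k=0 term ⇒ -0.155135;  D = -0.069565+0.138663i
Y_1^{m'}(θ=2.45,φ=2.3192) and Σ D·Y over m':
  (+0.0696+0.1387i)·(-0.1499-0.1615i)  (-0.9756+0.0000i)·(-0.3763+0.0000i)  (-0.0696+0.1387i)·(+0.1499-0.1615i)
Y_1^0(R⁻¹ n̂) = +0.391085+0.000000i

Re=0.3911 Im=0.0000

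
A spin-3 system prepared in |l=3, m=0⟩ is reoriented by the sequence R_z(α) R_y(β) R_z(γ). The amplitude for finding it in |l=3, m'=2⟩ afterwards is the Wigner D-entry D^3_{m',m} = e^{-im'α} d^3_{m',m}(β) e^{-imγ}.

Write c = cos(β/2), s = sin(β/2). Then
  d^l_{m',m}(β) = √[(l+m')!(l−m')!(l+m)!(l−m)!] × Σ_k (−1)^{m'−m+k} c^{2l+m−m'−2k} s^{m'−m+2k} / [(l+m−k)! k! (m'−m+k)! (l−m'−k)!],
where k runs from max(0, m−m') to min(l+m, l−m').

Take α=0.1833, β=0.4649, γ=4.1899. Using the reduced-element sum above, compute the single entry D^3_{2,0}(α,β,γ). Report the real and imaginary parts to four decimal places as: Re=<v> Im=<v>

D^3_{2,0}(0.1833,0.4649,4.1899) = e^{-i·2·0.1833}·d^3_{2,0}(0.4649)·e^{-i·0·4.1899}. Compute d first:
With c≡cos(β/2)=0.973105 and s≡sin(β/2)=0.230362, N=[120·1·6·6]^{1/2}=65.726707
k: max(0,(0)−(2))=0 … min(3+(0),3−(2))=1
  k=0: (−1)^2·65.7267/(12)·0.9731^4·0.2304^2 = +0.260629
  k=1: (−1)^3·65.7267/(12)·0.9731^2·0.2304^4 = -0.014606
d^3_{2,0}(0.4649) = +0.260629 -0.014606 = +0.246023
D = (+0.933551-0.358443i)·(+0.246023)·(+1.000000+0.000000i) = +0.229675-0.088185i

Re=0.2297 Im=-0.0882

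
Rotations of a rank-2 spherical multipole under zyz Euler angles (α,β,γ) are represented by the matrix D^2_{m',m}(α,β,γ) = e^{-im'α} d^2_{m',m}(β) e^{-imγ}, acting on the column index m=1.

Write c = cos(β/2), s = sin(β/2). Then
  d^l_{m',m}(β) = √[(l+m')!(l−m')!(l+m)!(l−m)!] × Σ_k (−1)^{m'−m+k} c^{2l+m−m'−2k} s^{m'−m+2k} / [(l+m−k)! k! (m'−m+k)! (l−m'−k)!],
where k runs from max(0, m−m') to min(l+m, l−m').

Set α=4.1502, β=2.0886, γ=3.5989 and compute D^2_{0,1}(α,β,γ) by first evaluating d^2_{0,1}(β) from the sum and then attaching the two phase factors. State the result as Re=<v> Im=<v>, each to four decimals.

First d^2_{0,1}(β=2.0886), then the phase factors e^{-i(0)α} and e^{-i(1)γ}:
With c≡cos(β/2)=0.502507 and s≡sin(β/2)=0.864573, N=[2·2·6·1]^{1/2}=4.898979
The bounds max(0,m−m')=1 and min(l+m,l−m')=2 give 2 terms
  k=1: (−1)^0·4.8990/(2)·0.5025^3·0.8646^1 = +0.268723
  k=2: (−1)^1·4.8990/(2)·0.5025^1·0.8646^3 = -0.795468
d^2_{0,1}(2.0886) = +0.268723 -0.795468 = -0.526746
D = (+1.000000+0.000000i)·(-0.526746)·(-0.897245+0.441534i) = +0.472620-0.232576i

Re=0.4726 Im=-0.2326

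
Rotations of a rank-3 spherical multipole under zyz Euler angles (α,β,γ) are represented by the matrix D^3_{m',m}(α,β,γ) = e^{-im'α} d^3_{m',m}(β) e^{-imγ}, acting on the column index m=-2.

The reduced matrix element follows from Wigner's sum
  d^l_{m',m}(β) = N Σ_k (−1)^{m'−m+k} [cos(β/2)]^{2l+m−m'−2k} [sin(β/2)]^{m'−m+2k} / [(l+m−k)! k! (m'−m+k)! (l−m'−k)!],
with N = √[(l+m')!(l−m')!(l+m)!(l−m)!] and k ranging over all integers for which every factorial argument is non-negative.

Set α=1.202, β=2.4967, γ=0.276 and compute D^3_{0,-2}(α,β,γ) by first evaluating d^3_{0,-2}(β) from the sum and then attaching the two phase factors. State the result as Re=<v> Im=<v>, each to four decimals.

Split into d^3_{0,-2}(β=2.4967) × two z-phases.
Half-angle: c=0.316888, s=0.948463. N=√(6·6·1·120)=65.726707
k∈{0,1} keeps every argument non-negative
  k=0: (−1)^2·65.7267/(12)·0.3169^4·0.9485^2 = +0.049685
  k=1: (−1)^3·65.7267/(12)·0.3169^2·0.9485^4 = -0.445096
d^3_{0,-2}(2.4967) = +0.049685 -0.445096 = -0.395411
D = (+1.000000+0.000000i)·(-0.395411)·(+0.851477+0.524391i) = -0.336683-0.207350i

Re=-0.3367 Im=-0.2073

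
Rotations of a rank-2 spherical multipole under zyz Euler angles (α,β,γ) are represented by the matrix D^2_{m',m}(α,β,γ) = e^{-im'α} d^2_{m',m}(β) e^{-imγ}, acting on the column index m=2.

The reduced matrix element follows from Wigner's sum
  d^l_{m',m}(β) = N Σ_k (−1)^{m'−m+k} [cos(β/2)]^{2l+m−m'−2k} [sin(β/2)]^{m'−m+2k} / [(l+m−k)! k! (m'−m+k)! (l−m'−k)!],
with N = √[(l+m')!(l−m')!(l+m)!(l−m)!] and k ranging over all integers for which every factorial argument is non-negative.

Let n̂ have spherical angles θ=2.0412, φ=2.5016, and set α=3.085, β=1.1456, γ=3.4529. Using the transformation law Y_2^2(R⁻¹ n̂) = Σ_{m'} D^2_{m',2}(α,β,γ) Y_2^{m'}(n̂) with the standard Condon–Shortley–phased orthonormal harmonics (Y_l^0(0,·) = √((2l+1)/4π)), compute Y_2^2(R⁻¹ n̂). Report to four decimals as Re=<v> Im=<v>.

Re=-0.0723 Im=-0.2842

Need the full column D^2_{m',2} for m'=−2..2 at α=3.085, β=1.1456, γ=3.4529.
cos(β/2)=0.840387, sin(β/2)=0.541987
d^2_{-2,2}: single k=4 term ⇒ +0.086289;  D = +0.063966-0.057916i
d^2_{-1,2}: single k=3 term ⇒ +0.267594;  D = -0.208207+0.168096i
d^2_{0,2}: single k=2 term ⇒ +0.508174;  D = +0.412818-0.296347i
d^2_{1,2}: single k=1 term ⇒ +0.643364;  D = -0.543025+0.345022i
d^2_{2,2}: single k=0 term ⇒ +0.498789;  D = +0.435454-0.243249i
Y_2^{m'}(θ=2.0412,φ=2.5016) and Σ D·Y over m':
  (+0.0640-0.0579i)·(+0.0880+0.2940i)  (-0.2082+0.1681i)·(+0.2504+0.1864i)  (+0.4128-0.2963i)·(-0.1210+0.0000i)  (-0.5430+0.3450i)·(-0.2504+0.1864i)  (+0.4355-0.2432i)·(+0.0880-0.2940i)
Y_2^2(R⁻¹ n̂) = -0.072322-0.284192i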